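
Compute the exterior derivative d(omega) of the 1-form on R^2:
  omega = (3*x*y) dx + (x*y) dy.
d(omega) = (-3*x + y) dx ∧ dy

For a 1-form omega = sum_i f_i dx_i, the exterior derivative is
  d(omega) = sum_{i < j} (∂f_j/∂x_i - ∂f_i/∂x_j) dx_i ∧ dx_j.
  coefficient of dx ∧ dy: ∂f_2/∂x - ∂f_1/∂y = ∂(x*y)/∂x - ∂(3*x*y)/∂y = -3*x + y
Assembling: d(omega) = (-3*x + y) dx ∧ dy.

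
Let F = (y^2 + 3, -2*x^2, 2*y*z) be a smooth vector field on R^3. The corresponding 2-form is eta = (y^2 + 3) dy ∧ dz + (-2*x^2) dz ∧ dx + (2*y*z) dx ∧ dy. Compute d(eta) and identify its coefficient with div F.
d(eta) = (2*y) dx ∧ dy ∧ dz; div F = 2*y

For a 2-form in R^3 of the form above, applying d gives a 3-form with coefficient ∂P/∂x + ∂Q/∂y + ∂R/∂z:
  ∂P/∂x = 0
  ∂Q/∂y = 0
  ∂R/∂z = 2*y
Sum = 2*y, which is exactly div F.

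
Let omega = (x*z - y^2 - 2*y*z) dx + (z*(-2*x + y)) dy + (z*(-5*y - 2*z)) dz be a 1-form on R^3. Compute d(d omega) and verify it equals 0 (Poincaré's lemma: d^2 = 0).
d(d omega) = 0

Step 1: d omega = sum_{i<j} (∂f_j/∂x_i - ∂f_i/∂x_j) dx_i ∧ dx_j:
  coeff of dx ∧ dy: 2*y
  coeff of dx ∧ dz: -x + 2*y
  coeff of dy ∧ dz: 2*x - y - 5*z
Step 2: Apply d again to each 2-form coefficient. The only possible 3-form in R^3 is dx ∧ dy ∧ dz, with coefficient
  ∂(coeff of dy∧dz)/∂x - ∂(coeff of dx∧dz)/∂y + ∂(coeff of dx∧dy)/∂z
  = ∂/∂x (2*x - y - 5*z) - ∂/∂y (-x + 2*y) + ∂/∂z (2*y).
Each of these terms simplifies to sums of mixed partials that cancel in pairs. The result is 0 (by equality of mixed partials for smooth functions — Schwarz / Clairaut).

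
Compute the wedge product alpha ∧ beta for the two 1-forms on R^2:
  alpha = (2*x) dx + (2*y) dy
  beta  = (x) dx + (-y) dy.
alpha ∧ beta = (-4*x*y) dx ∧ dy

Distribute the wedge, using dx_i ∧ dx_j = -dx_j ∧ dx_i and dx_i ∧ dx_i = 0. For each pair (i, j) with i < j, the coefficient of dx_i ∧ dx_j in alpha ∧ beta is (alpha_i * beta_j - alpha_j * beta_i). Collecting: alpha ∧ beta = (-4*x*y) dx ∧ dy.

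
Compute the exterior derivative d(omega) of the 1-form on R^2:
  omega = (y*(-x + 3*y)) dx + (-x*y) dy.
d(omega) = (x - 7*y) dx ∧ dy

For a 1-form omega = sum_i f_i dx_i, the exterior derivative is
  d(omega) = sum_{i < j} (∂f_j/∂x_i - ∂f_i/∂x_j) dx_i ∧ dx_j.
  coefficient of dx ∧ dy: ∂f_2/∂x - ∂f_1/∂y = ∂(-x*y)/∂x - ∂(y*(-x + 3*y))/∂y = x - 7*y
Assembling: d(omega) = (x - 7*y) dx ∧ dy.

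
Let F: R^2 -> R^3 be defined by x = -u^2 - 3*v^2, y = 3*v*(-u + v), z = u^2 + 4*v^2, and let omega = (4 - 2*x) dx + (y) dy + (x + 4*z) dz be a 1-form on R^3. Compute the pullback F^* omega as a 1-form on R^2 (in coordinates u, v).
F^* omega = (2*u^3 + 23*u*v^2 - 8*u - 9*v^3) du + (v*(21*u^2 - 27*u*v + 86*v^2 - 24)) dv

Using F^*(f dg) = (f ∘ F) d(g ∘ F), substitute each coordinate x_i by F_i(u, v) in f_i, and replace dx_i by d F_i = (∂F_i/∂u) du + (∂F_i/∂v) dv.
  For the x component: f_1(F) = 2*u^2 + 6*v^2 + 4; d F_1 = (-2*u) du + (-6*v) dv
  For the y component: f_2(F) = 3*v*(-u + v); d F_2 = (-3*v) du + (-3*u + 6*v) dv
  For the z component: f_3(F) = 3*u^2 + 13*v^2; d F_3 = (2*u) du + (8*v) dv
Combining and collecting du, dv coefficients:
  coeff of du: 2*u^3 + 23*u*v^2 - 8*u - 9*v^3
  coeff of dv: v*(21*u^2 - 27*u*v + 86*v^2 - 24)
F^* omega = (2*u^3 + 23*u*v^2 - 8*u - 9*v^3) du + (v*(21*u^2 - 27*u*v + 86*v^2 - 24)) dv.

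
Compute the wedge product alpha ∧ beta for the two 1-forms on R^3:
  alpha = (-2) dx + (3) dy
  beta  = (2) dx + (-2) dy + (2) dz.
alpha ∧ beta = (-2) dx ∧ dy + (-4) dx ∧ dz + (6) dy ∧ dz

Distribute the wedge, using dx_i ∧ dx_j = -dx_j ∧ dx_i and dx_i ∧ dx_i = 0. For each pair (i, j) with i < j, the coefficient of dx_i ∧ dx_j in alpha ∧ beta is (alpha_i * beta_j - alpha_j * beta_i). Collecting: alpha ∧ beta = (-2) dx ∧ dy + (-4) dx ∧ dz + (6) dy ∧ dz.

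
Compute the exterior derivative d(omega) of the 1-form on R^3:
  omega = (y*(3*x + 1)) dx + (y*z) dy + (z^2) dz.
d(omega) = (-3*x - 1) dx ∧ dy + (-y) dy ∧ dz

For a 1-form omega = sum_i f_i dx_i, the exterior derivative is
  d(omega) = sum_{i < j} (∂f_j/∂x_i - ∂f_i/∂x_j) dx_i ∧ dx_j.
  coefficient of dx ∧ dy: ∂f_2/∂x - ∂f_1/∂y = ∂(y*z)/∂x - ∂(y*(3*x + 1))/∂y = -3*x - 1
  coefficient of dy ∧ dz: ∂f_3/∂y - ∂f_2/∂z = ∂(z^2)/∂y - ∂(y*z)/∂z = -y
Assembling: d(omega) = (-3*x - 1) dx ∧ dy + (-y) dy ∧ dz.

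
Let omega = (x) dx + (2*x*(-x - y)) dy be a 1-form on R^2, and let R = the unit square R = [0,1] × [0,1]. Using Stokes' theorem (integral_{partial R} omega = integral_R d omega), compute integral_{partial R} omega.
integral_(partial R) omega = -3

Stokes: integral_partial_R omega = integral_R d omega with d omega = (∂Q/∂x - ∂P/∂y) dx ∧ dy.
  ∂Q/∂x = -4*x - 2*y
  ∂P/∂y = 0
  integrand = ∂Q/∂x - ∂P/∂y = -4*x - 2*y.
Integrating over R: integral_0^1 integral_0^1 (-4*x - 2*y) dx dy = -3.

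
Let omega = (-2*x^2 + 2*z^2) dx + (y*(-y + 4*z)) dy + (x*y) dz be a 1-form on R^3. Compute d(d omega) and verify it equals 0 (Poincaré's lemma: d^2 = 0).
d(d omega) = 0

Step 1: d omega = sum_{i<j} (∂f_j/∂x_i - ∂f_i/∂x_j) dx_i ∧ dx_j:
  coeff of dx ∧ dy: 0
  coeff of dx ∧ dz: y - 4*z
  coeff of dy ∧ dz: x - 4*y
Step 2: Apply d again to each 2-form coefficient. The only possible 3-form in R^3 is dx ∧ dy ∧ dz, with coefficient
  ∂(coeff of dy∧dz)/∂x - ∂(coeff of dx∧dz)/∂y + ∂(coeff of dx∧dy)/∂z
  = ∂/∂x (x - 4*y) - ∂/∂y (y - 4*z) + ∂/∂z (0).
Each of these terms simplifies to sums of mixed partials that cancel in pairs. The result is 0 (by equality of mixed partials for smooth functions — Schwarz / Clairaut).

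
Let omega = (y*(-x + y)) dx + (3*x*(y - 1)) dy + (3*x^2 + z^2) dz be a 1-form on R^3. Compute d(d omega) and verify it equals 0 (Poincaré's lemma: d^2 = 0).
d(d omega) = 0

Step 1: d omega = sum_{i<j} (∂f_j/∂x_i - ∂f_i/∂x_j) dx_i ∧ dx_j:
  coeff of dx ∧ dy: x + y - 3
  coeff of dx ∧ dz: 6*x
  coeff of dy ∧ dz: 0
Step 2: Apply d again to each 2-form coefficient. The only possible 3-form in R^3 is dx ∧ dy ∧ dz, with coefficient
  ∂(coeff of dy∧dz)/∂x - ∂(coeff of dx∧dz)/∂y + ∂(coeff of dx∧dy)/∂z
  = ∂/∂x (0) - ∂/∂y (6*x) + ∂/∂z (x + y - 3).
Each of these terms simplifies to sums of mixed partials that cancel in pairs. The result is 0 (by equality of mixed partials for smooth functions — Schwarz / Clairaut).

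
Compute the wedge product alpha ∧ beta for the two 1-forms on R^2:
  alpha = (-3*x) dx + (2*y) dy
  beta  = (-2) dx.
alpha ∧ beta = (4*y) dx ∧ dy

Distribute the wedge, using dx_i ∧ dx_j = -dx_j ∧ dx_i and dx_i ∧ dx_i = 0. For each pair (i, j) with i < j, the coefficient of dx_i ∧ dx_j in alpha ∧ beta is (alpha_i * beta_j - alpha_j * beta_i). Collecting: alpha ∧ beta = (4*y) dx ∧ dy.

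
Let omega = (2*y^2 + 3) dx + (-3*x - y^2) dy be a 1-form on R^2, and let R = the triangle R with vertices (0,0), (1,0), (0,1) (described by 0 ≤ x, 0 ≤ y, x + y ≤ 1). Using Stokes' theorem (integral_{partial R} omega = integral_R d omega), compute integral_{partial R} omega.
integral_(partial R) omega = -13/6

Stokes: integral_partial_R omega = integral_R d omega with d omega = (∂Q/∂x - ∂P/∂y) dx ∧ dy.
  ∂Q/∂x = -3
  ∂P/∂y = 4*y
  integrand = ∂Q/∂x - ∂P/∂y = -4*y - 3.
Integrating over R: integral_0^1 integral_0^{1-x} (-4*y - 3) dy dx = -13/6.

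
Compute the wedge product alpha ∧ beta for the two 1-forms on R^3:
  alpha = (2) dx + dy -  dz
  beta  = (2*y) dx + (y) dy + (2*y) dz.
alpha ∧ beta = (6*y) dx ∧ dz + (3*y) dy ∧ dz

Distribute the wedge, using dx_i ∧ dx_j = -dx_j ∧ dx_i and dx_i ∧ dx_i = 0. For each pair (i, j) with i < j, the coefficient of dx_i ∧ dx_j in alpha ∧ beta is (alpha_i * beta_j - alpha_j * beta_i). Collecting: alpha ∧ beta = (6*y) dx ∧ dz + (3*y) dy ∧ dz.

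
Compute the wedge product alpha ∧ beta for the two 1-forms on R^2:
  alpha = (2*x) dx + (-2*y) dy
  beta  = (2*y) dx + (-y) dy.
alpha ∧ beta = (2*y*(-x + 2*y)) dx ∧ dy

Distribute the wedge, using dx_i ∧ dx_j = -dx_j ∧ dx_i and dx_i ∧ dx_i = 0. For each pair (i, j) with i < j, the coefficient of dx_i ∧ dx_j in alpha ∧ beta is (alpha_i * beta_j - alpha_j * beta_i). Collecting: alpha ∧ beta = (2*y*(-x + 2*y)) dx ∧ dy.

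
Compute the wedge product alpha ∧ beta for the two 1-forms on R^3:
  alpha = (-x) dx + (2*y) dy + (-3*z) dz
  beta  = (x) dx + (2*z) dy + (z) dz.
alpha ∧ beta = (-2*x*(y + z)) dx ∧ dy + (2*x*z) dx ∧ dz + (2*z*(y + 3*z)) dy ∧ dz

Distribute the wedge, using dx_i ∧ dx_j = -dx_j ∧ dx_i and dx_i ∧ dx_i = 0. For each pair (i, j) with i < j, the coefficient of dx_i ∧ dx_j in alpha ∧ beta is (alpha_i * beta_j - alpha_j * beta_i). Collecting: alpha ∧ beta = (-2*x*(y + z)) dx ∧ dy + (2*x*z) dx ∧ dz + (2*z*(y + 3*z)) dy ∧ dz.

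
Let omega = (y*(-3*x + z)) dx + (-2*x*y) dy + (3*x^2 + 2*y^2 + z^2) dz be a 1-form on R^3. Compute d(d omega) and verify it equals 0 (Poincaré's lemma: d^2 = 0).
d(d omega) = 0

Step 1: d omega = sum_{i<j} (∂f_j/∂x_i - ∂f_i/∂x_j) dx_i ∧ dx_j:
  coeff of dx ∧ dy: 3*x - 2*y - z
  coeff of dx ∧ dz: 6*x - y
  coeff of dy ∧ dz: 4*y
Step 2: Apply d again to each 2-form coefficient. The only possible 3-form in R^3 is dx ∧ dy ∧ dz, with coefficient
  ∂(coeff of dy∧dz)/∂x - ∂(coeff of dx∧dz)/∂y + ∂(coeff of dx∧dy)/∂z
  = ∂/∂x (4*y) - ∂/∂y (6*x - y) + ∂/∂z (3*x - 2*y - z).
Each of these terms simplifies to sums of mixed partials that cancel in pairs. The result is 0 (by equality of mixed partials for smooth functions — Schwarz / Clairaut).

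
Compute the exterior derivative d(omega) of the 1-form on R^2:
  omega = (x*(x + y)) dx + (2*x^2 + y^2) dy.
d(omega) = (3*x) dx ∧ dy

For a 1-form omega = sum_i f_i dx_i, the exterior derivative is
  d(omega) = sum_{i < j} (∂f_j/∂x_i - ∂f_i/∂x_j) dx_i ∧ dx_j.
  coefficient of dx ∧ dy: ∂f_2/∂x - ∂f_1/∂y = ∂(2*x^2 + y^2)/∂x - ∂(x*(x + y))/∂y = 3*x
Assembling: d(omega) = (3*x) dx ∧ dy.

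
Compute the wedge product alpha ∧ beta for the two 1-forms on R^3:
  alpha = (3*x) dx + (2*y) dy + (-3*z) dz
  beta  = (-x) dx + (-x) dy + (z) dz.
alpha ∧ beta = (x*(-3*x + 2*y)) dx ∧ dy + (z*(-3*x + 2*y)) dy ∧ dz

Distribute the wedge, using dx_i ∧ dx_j = -dx_j ∧ dx_i and dx_i ∧ dx_i = 0. For each pair (i, j) with i < j, the coefficient of dx_i ∧ dx_j in alpha ∧ beta is (alpha_i * beta_j - alpha_j * beta_i). Collecting: alpha ∧ beta = (x*(-3*x + 2*y)) dx ∧ dy + (z*(-3*x + 2*y)) dy ∧ dz.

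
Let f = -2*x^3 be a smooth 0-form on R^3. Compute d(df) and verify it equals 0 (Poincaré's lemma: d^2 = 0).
d(df) = 0

Step 1: df = sum_i (∂f/∂x_i) dx_i = (-6*x^2) dx + (0) dy + (0) dz.
Step 2: Apply d again. Using the 1-form formula, the coefficient of dx ∧ dy in d(df) is ∂^2 f/∂x ∂y - ∂^2 f/∂y ∂x = (0) - (0) = 0 (equality of mixed partials for smooth f).
Similarly for dx ∧ dz and dy ∧ dz — all coefficients vanish. So d(df) = 0.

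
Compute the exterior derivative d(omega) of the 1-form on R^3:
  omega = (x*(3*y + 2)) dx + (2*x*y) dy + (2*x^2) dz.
d(omega) = (-3*x + 2*y) dx ∧ dy + (4*x) dx ∧ dz

For a 1-form omega = sum_i f_i dx_i, the exterior derivative is
  d(omega) = sum_{i < j} (∂f_j/∂x_i - ∂f_i/∂x_j) dx_i ∧ dx_j.
  coefficient of dx ∧ dy: ∂f_2/∂x - ∂f_1/∂y = ∂(2*x*y)/∂x - ∂(x*(3*y + 2))/∂y = -3*x + 2*y
  coefficient of dx ∧ dz: ∂f_3/∂x - ∂f_1/∂z = ∂(2*x^2)/∂x - ∂(x*(3*y + 2))/∂z = 4*x
Assembling: d(omega) = (-3*x + 2*y) dx ∧ dy + (4*x) dx ∧ dz.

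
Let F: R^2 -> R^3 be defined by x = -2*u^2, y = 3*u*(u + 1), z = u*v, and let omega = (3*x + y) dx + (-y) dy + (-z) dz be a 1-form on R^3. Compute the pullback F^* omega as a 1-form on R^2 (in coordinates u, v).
F^* omega = (u*(-6*u^2 - 39*u - v^2 - 9)) du + (-u^2*v) dv

Using F^*(f dg) = (f ∘ F) d(g ∘ F), substitute each coordinate x_i by F_i(u, v) in f_i, and replace dx_i by d F_i = (∂F_i/∂u) du + (∂F_i/∂v) dv.
  For the x component: f_1(F) = 3*u*(1 - u); d F_1 = (-4*u) du + (0) dv
  For the y component: f_2(F) = 3*u*(-u - 1); d F_2 = (6*u + 3) du + (0) dv
  For the z component: f_3(F) = -u*v; d F_3 = (v) du + (u) dv
Combining and collecting du, dv coefficients:
  coeff of du: u*(-6*u^2 - 39*u - v^2 - 9)
  coeff of dv: -u^2*v
F^* omega = (u*(-6*u^2 - 39*u - v^2 - 9)) du + (-u^2*v) dv.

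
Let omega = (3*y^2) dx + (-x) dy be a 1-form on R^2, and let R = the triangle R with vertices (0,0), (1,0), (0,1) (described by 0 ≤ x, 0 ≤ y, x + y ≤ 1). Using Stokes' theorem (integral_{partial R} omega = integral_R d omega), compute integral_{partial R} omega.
integral_(partial R) omega = -3/2

Stokes: integral_partial_R omega = integral_R d omega with d omega = (∂Q/∂x - ∂P/∂y) dx ∧ dy.
  ∂Q/∂x = -1
  ∂P/∂y = 6*y
  integrand = ∂Q/∂x - ∂P/∂y = -6*y - 1.
Integrating over R: integral_0^1 integral_0^{1-x} (-6*y - 1) dy dx = -3/2.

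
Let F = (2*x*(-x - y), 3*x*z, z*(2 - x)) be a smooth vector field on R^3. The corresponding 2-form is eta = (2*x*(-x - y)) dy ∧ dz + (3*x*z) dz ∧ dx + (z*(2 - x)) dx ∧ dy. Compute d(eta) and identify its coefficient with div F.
d(eta) = (-5*x - 2*y + 2) dx ∧ dy ∧ dz; div F = -5*x - 2*y + 2

For a 2-form in R^3 of the form above, applying d gives a 3-form with coefficient ∂P/∂x + ∂Q/∂y + ∂R/∂z:
  ∂P/∂x = -4*x - 2*y
  ∂Q/∂y = 0
  ∂R/∂z = 2 - x
Sum = -5*x - 2*y + 2, which is exactly div F.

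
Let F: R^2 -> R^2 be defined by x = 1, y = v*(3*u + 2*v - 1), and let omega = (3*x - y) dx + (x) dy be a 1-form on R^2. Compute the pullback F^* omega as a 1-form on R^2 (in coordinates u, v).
F^* omega = (3*v) du + (3*u + 4*v - 1) dv

Using F^*(f dg) = (f ∘ F) d(g ∘ F), substitute each coordinate x_i by F_i(u, v) in f_i, and replace dx_i by d F_i = (∂F_i/∂u) du + (∂F_i/∂v) dv.
  For the x component: f_1(F) = -3*u*v - 2*v^2 + v + 3; d F_1 = (0) du + (0) dv
  For the y component: f_2(F) = 1; d F_2 = (3*v) du + (3*u + 4*v - 1) dv
Combining and collecting du, dv coefficients:
  coeff of du: 3*v
  coeff of dv: 3*u + 4*v - 1
F^* omega = (3*v) du + (3*u + 4*v - 1) dv.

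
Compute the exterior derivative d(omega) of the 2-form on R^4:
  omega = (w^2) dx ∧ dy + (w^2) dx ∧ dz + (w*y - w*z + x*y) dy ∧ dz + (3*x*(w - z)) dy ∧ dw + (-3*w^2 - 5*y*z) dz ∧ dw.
d(omega) = (5*w - 3*z) dx ∧ dy ∧ dw + (2*w) dx ∧ dz ∧ dw + (y) dx ∧ dy ∧ dz + (3*x + y - 6*z) dy ∧ dz ∧ dw

For a 2-form omega = sum_{i<j} g_{ij} dx_i ∧ dx_j, the exterior derivative is
  d(omega) = sum_{i<j} d(g_{ij}) ∧ dx_i ∧ dx_j = sum_{i<j, k} (∂g_{ij}/∂x_k) dx_k ∧ dx_i ∧ dx_j.
Expand each term, using dx_k ∧ dx_i ∧ dx_j = sgn(permutation) dx_{(a)} ∧ dx_{(b)} ∧ dx_{(c)} with (a < b < c) sorted:
  d(w^2) includes (∂/∂w)(w^2) dw = (2*w) dw, which multiplied by dx ∧ dy gives (2*w) dx ∧ dy ∧ dw
  d(w^2) includes (∂/∂w)(w^2) dw = (2*w) dw, which multiplied by dx ∧ dz gives (2*w) dx ∧ dz ∧ dw
  d(w*y - w*z + x*y) includes (∂/∂x)(w*y - w*z + x*y) dx = (y) dx, which multiplied by dy ∧ dz gives (y) dx ∧ dy ∧ dz
  d(w*y - w*z + x*y) includes (∂/∂w)(w*y - w*z + x*y) dw = (y - z) dw, which multiplied by dy ∧ dz gives (y - z) dy ∧ dz ∧ dw
  d(3*x*(w - z)) includes (∂/∂x)(3*x*(w - z)) dx = (3*w - 3*z) dx, which multiplied by dy ∧ dw gives (3*w - 3*z) dx ∧ dy ∧ dw
  d(3*x*(w - z)) includes (∂/∂z)(3*x*(w - z)) dz = (-3*x) dz, which multiplied by dy ∧ dw gives (3*x) dy ∧ dz ∧ dw
  d(-3*w^2 - 5*y*z) includes (∂/∂y)(-3*w^2 - 5*y*z) dy = (-5*z) dy, which multiplied by dz ∧ dw gives (-5*z) dy ∧ dz ∧ dw
Collecting like 3-forms: d(omega) = (5*w - 3*z) dx ∧ dy ∧ dw + (2*w) dx ∧ dz ∧ dw + (y) dx ∧ dy ∧ dz + (3*x + y - 6*z) dy ∧ dz ∧ dw.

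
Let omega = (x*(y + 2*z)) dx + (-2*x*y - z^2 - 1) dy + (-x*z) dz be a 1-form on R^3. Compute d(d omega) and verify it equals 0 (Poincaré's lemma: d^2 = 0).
d(d omega) = 0

Step 1: d omega = sum_{i<j} (∂f_j/∂x_i - ∂f_i/∂x_j) dx_i ∧ dx_j:
  coeff of dx ∧ dy: -x - 2*y
  coeff of dx ∧ dz: -2*x - z
  coeff of dy ∧ dz: 2*z
Step 2: Apply d again to each 2-form coefficient. The only possible 3-form in R^3 is dx ∧ dy ∧ dz, with coefficient
  ∂(coeff of dy∧dz)/∂x - ∂(coeff of dx∧dz)/∂y + ∂(coeff of dx∧dy)/∂z
  = ∂/∂x (2*z) - ∂/∂y (-2*x - z) + ∂/∂z (-x - 2*y).
Each of these terms simplifies to sums of mixed partials that cancel in pairs. The result is 0 (by equality of mixed partials for smooth functions — Schwarz / Clairaut).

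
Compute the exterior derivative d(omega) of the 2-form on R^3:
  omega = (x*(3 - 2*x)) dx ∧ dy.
d(omega) = 0

For a 2-form omega = sum_{i<j} g_{ij} dx_i ∧ dx_j, the exterior derivative is
  d(omega) = sum_{i<j} d(g_{ij}) ∧ dx_i ∧ dx_j = sum_{i<j, k} (∂g_{ij}/∂x_k) dx_k ∧ dx_i ∧ dx_j.
Expand each term, using dx_k ∧ dx_i ∧ dx_j = sgn(permutation) dx_{(a)} ∧ dx_{(b)} ∧ dx_{(c)} with (a < b < c) sorted:

Collecting like 3-forms: d(omega) = 0.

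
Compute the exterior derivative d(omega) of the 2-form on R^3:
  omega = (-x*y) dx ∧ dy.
d(omega) = 0

For a 2-form omega = sum_{i<j} g_{ij} dx_i ∧ dx_j, the exterior derivative is
  d(omega) = sum_{i<j} d(g_{ij}) ∧ dx_i ∧ dx_j = sum_{i<j, k} (∂g_{ij}/∂x_k) dx_k ∧ dx_i ∧ dx_j.
Expand each term, using dx_k ∧ dx_i ∧ dx_j = sgn(permutation) dx_{(a)} ∧ dx_{(b)} ∧ dx_{(c)} with (a < b < c) sorted:

Collecting like 3-forms: d(omega) = 0.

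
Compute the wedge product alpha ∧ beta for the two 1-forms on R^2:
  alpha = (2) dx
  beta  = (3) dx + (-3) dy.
alpha ∧ beta = (-6) dx ∧ dy

Distribute the wedge, using dx_i ∧ dx_j = -dx_j ∧ dx_i and dx_i ∧ dx_i = 0. For each pair (i, j) with i < j, the coefficient of dx_i ∧ dx_j in alpha ∧ beta is (alpha_i * beta_j - alpha_j * beta_i). Collecting: alpha ∧ beta = (-6) dx ∧ dy.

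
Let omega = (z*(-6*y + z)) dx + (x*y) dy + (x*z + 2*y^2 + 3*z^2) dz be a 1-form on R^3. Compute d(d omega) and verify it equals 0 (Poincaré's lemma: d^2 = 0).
d(d omega) = 0

Step 1: d omega = sum_{i<j} (∂f_j/∂x_i - ∂f_i/∂x_j) dx_i ∧ dx_j:
  coeff of dx ∧ dy: y + 6*z
  coeff of dx ∧ dz: 6*y - z
  coeff of dy ∧ dz: 4*y
Step 2: Apply d again to each 2-form coefficient. The only possible 3-form in R^3 is dx ∧ dy ∧ dz, with coefficient
  ∂(coeff of dy∧dz)/∂x - ∂(coeff of dx∧dz)/∂y + ∂(coeff of dx∧dy)/∂z
  = ∂/∂x (4*y) - ∂/∂y (6*y - z) + ∂/∂z (y + 6*z).
Each of these terms simplifies to sums of mixed partials that cancel in pairs. The result is 0 (by equality of mixed partials for smooth functions — Schwarz / Clairaut).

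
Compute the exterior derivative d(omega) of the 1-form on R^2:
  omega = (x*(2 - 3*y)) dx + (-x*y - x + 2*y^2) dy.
d(omega) = (3*x - y - 1) dx ∧ dy

For a 1-form omega = sum_i f_i dx_i, the exterior derivative is
  d(omega) = sum_{i < j} (∂f_j/∂x_i - ∂f_i/∂x_j) dx_i ∧ dx_j.
  coefficient of dx ∧ dy: ∂f_2/∂x - ∂f_1/∂y = ∂(-x*y - x + 2*y^2)/∂x - ∂(x*(2 - 3*y))/∂y = 3*x - y - 1
Assembling: d(omega) = (3*x - y - 1) dx ∧ dy.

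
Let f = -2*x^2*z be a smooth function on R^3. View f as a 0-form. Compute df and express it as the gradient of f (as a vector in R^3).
df = (-4*x*z) dx + (0) dy + (-2*x^2) dz; grad f = (-4*x*z, 0, -2*x^2)

For a 0-form f, d f = (∂f/∂x) dx + (∂f/∂y) dy + (∂f/∂z) dz. The components of the vector representation are exactly the entries of grad f in Cartesian coordinates:
  ∂f/∂x = -4*x*z
  ∂f/∂y = 0
  ∂f/∂z = -2*x^2.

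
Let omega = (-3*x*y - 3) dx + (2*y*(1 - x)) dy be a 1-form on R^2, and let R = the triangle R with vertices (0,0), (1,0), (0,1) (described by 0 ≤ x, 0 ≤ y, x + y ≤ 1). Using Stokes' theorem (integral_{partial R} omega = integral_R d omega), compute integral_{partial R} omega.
integral_(partial R) omega = 1/6

Stokes: integral_partial_R omega = integral_R d omega with d omega = (∂Q/∂x - ∂P/∂y) dx ∧ dy.
  ∂Q/∂x = -2*y
  ∂P/∂y = -3*x
  integrand = ∂Q/∂x - ∂P/∂y = 3*x - 2*y.
Integrating over R: integral_0^1 integral_0^{1-x} (3*x - 2*y) dy dx = 1/6.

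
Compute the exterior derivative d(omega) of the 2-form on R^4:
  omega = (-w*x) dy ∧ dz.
d(omega) = (-w) dx ∧ dy ∧ dz + (-x) dy ∧ dz ∧ dw

For a 2-form omega = sum_{i<j} g_{ij} dx_i ∧ dx_j, the exterior derivative is
  d(omega) = sum_{i<j} d(g_{ij}) ∧ dx_i ∧ dx_j = sum_{i<j, k} (∂g_{ij}/∂x_k) dx_k ∧ dx_i ∧ dx_j.
Expand each term, using dx_k ∧ dx_i ∧ dx_j = sgn(permutation) dx_{(a)} ∧ dx_{(b)} ∧ dx_{(c)} with (a < b < c) sorted:
  d(-w*x) includes (∂/∂x)(-w*x) dx = (-w) dx, which multiplied by dy ∧ dz gives (-w) dx ∧ dy ∧ dz
  d(-w*x) includes (∂/∂w)(-w*x) dw = (-x) dw, which multiplied by dy ∧ dz gives (-x) dy ∧ dz ∧ dw
Collecting like 3-forms: d(omega) = (-w) dx ∧ dy ∧ dz + (-x) dy ∧ dz ∧ dw.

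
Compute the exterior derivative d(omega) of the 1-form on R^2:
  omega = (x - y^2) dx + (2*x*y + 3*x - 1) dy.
d(omega) = (4*y + 3) dx ∧ dy

For a 1-form omega = sum_i f_i dx_i, the exterior derivative is
  d(omega) = sum_{i < j} (∂f_j/∂x_i - ∂f_i/∂x_j) dx_i ∧ dx_j.
  coefficient of dx ∧ dy: ∂f_2/∂x - ∂f_1/∂y = ∂(2*x*y + 3*x - 1)/∂x - ∂(x - y^2)/∂y = 4*y + 3
Assembling: d(omega) = (4*y + 3) dx ∧ dy.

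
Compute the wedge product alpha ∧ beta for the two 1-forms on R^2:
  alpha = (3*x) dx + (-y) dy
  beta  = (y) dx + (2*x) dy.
alpha ∧ beta = (6*x^2 + y^2) dx ∧ dy

Distribute the wedge, using dx_i ∧ dx_j = -dx_j ∧ dx_i and dx_i ∧ dx_i = 0. For each pair (i, j) with i < j, the coefficient of dx_i ∧ dx_j in alpha ∧ beta is (alpha_i * beta_j - alpha_j * beta_i). Collecting: alpha ∧ beta = (6*x^2 + y^2) dx ∧ dy.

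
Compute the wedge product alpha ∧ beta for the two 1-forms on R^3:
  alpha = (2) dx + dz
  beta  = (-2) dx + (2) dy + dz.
alpha ∧ beta = (4) dx ∧ dy + (4) dx ∧ dz + (-2) dy ∧ dz

Distribute the wedge, using dx_i ∧ dx_j = -dx_j ∧ dx_i and dx_i ∧ dx_i = 0. For each pair (i, j) with i < j, the coefficient of dx_i ∧ dx_j in alpha ∧ beta is (alpha_i * beta_j - alpha_j * beta_i). Collecting: alpha ∧ beta = (4) dx ∧ dy + (4) dx ∧ dz + (-2) dy ∧ dz.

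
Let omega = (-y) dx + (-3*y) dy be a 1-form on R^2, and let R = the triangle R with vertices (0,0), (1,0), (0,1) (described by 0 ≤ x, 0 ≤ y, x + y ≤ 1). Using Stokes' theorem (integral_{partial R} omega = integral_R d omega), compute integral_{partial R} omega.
integral_(partial R) omega = 1/2

Stokes: integral_partial_R omega = integral_R d omega with d omega = (∂Q/∂x - ∂P/∂y) dx ∧ dy.
  ∂Q/∂x = 0
  ∂P/∂y = -1
  integrand = ∂Q/∂x - ∂P/∂y = 1.
Integrating over R: integral_0^1 integral_0^{1-x} (1) dy dx = 1/2.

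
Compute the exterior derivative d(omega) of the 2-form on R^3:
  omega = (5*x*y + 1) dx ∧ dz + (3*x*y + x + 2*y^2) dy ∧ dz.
d(omega) = (-5*x + 3*y + 1) dx ∧ dy ∧ dz

For a 2-form omega = sum_{i<j} g_{ij} dx_i ∧ dx_j, the exterior derivative is
  d(omega) = sum_{i<j} d(g_{ij}) ∧ dx_i ∧ dx_j = sum_{i<j, k} (∂g_{ij}/∂x_k) dx_k ∧ dx_i ∧ dx_j.
Expand each term, using dx_k ∧ dx_i ∧ dx_j = sgn(permutation) dx_{(a)} ∧ dx_{(b)} ∧ dx_{(c)} with (a < b < c) sorted:
  d(5*x*y + 1) includes (∂/∂y)(5*x*y + 1) dy = (5*x) dy, which multiplied by dx ∧ dz gives (-5*x) dx ∧ dy ∧ dz
  d(3*x*y + x + 2*y^2) includes (∂/∂x)(3*x*y + x + 2*y^2) dx = (3*y + 1) dx, which multiplied by dy ∧ dz gives (3*y + 1) dx ∧ dy ∧ dz
Collecting like 3-forms: d(omega) = (-5*x + 3*y + 1) dx ∧ dy ∧ dz.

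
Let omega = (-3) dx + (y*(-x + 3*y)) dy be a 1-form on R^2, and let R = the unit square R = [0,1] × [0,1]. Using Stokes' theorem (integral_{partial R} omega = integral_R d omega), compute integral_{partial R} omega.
integral_(partial R) omega = -1/2

Stokes: integral_partial_R omega = integral_R d omega with d omega = (∂Q/∂x - ∂P/∂y) dx ∧ dy.
  ∂Q/∂x = -y
  ∂P/∂y = 0
  integrand = ∂Q/∂x - ∂P/∂y = -y.
Integrating over R: integral_0^1 integral_0^1 (-y) dx dy = -1/2.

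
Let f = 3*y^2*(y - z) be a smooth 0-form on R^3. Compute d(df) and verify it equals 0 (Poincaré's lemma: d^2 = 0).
d(df) = 0

Step 1: df = sum_i (∂f/∂x_i) dx_i = (0) dx + (3*y*(3*y - 2*z)) dy + (-3*y^2) dz.
Step 2: Apply d again. Using the 1-form formula, the coefficient of dx ∧ dy in d(df) is ∂^2 f/∂x ∂y - ∂^2 f/∂y ∂x = (0) - (0) = 0 (equality of mixed partials for smooth f).
Similarly for dx ∧ dz and dy ∧ dz — all coefficients vanish. So d(df) = 0.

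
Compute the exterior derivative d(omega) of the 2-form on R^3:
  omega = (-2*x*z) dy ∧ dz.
d(omega) = (-2*z) dx ∧ dy ∧ dz

For a 2-form omega = sum_{i<j} g_{ij} dx_i ∧ dx_j, the exterior derivative is
  d(omega) = sum_{i<j} d(g_{ij}) ∧ dx_i ∧ dx_j = sum_{i<j, k} (∂g_{ij}/∂x_k) dx_k ∧ dx_i ∧ dx_j.
Expand each term, using dx_k ∧ dx_i ∧ dx_j = sgn(permutation) dx_{(a)} ∧ dx_{(b)} ∧ dx_{(c)} with (a < b < c) sorted:
  d(-2*x*z) includes (∂/∂x)(-2*x*z) dx = (-2*z) dx, which multiplied by dy ∧ dz gives (-2*z) dx ∧ dy ∧ dz
Collecting like 3-forms: d(omega) = (-2*z) dx ∧ dy ∧ dz.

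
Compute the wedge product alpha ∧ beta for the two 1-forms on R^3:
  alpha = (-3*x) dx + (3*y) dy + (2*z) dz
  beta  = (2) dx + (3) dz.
alpha ∧ beta = (-9*x - 4*z) dx ∧ dz + (-6*y) dx ∧ dy + (9*y) dy ∧ dz

Distribute the wedge, using dx_i ∧ dx_j = -dx_j ∧ dx_i and dx_i ∧ dx_i = 0. For each pair (i, j) with i < j, the coefficient of dx_i ∧ dx_j in alpha ∧ beta is (alpha_i * beta_j - alpha_j * beta_i). Collecting: alpha ∧ beta = (-9*x - 4*z) dx ∧ dz + (-6*y) dx ∧ dy + (9*y) dy ∧ dz.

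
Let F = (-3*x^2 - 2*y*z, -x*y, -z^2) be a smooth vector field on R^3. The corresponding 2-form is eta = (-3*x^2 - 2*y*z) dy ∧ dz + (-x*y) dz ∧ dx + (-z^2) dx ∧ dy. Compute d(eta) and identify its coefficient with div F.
d(eta) = (-7*x - 2*z) dx ∧ dy ∧ dz; div F = -7*x - 2*z

For a 2-form in R^3 of the form above, applying d gives a 3-form with coefficient ∂P/∂x + ∂Q/∂y + ∂R/∂z:
  ∂P/∂x = -6*x
  ∂Q/∂y = -x
  ∂R/∂z = -2*z
Sum = -7*x - 2*z, which is exactly div F.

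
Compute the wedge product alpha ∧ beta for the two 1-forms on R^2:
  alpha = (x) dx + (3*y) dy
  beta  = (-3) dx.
alpha ∧ beta = (9*y) dx ∧ dy

Distribute the wedge, using dx_i ∧ dx_j = -dx_j ∧ dx_i and dx_i ∧ dx_i = 0. For each pair (i, j) with i < j, the coefficient of dx_i ∧ dx_j in alpha ∧ beta is (alpha_i * beta_j - alpha_j * beta_i). Collecting: alpha ∧ beta = (9*y) dx ∧ dy.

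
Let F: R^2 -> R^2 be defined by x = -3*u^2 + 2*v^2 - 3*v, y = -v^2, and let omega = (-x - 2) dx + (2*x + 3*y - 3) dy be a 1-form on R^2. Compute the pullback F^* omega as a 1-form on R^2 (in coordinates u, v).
F^* omega = (6*u*(-3*u^2 + 2*v^2 - 3*v + 2)) du + (24*u^2*v - 9*u^2 - 10*v^3 + 30*v^2 - 11*v + 6) dv

Using F^*(f dg) = (f ∘ F) d(g ∘ F), substitute each coordinate x_i by F_i(u, v) in f_i, and replace dx_i by d F_i = (∂F_i/∂u) du + (∂F_i/∂v) dv.
  For the x component: f_1(F) = 3*u^2 - 2*v^2 + 3*v - 2; d F_1 = (-6*u) du + (4*v - 3) dv
  For the y component: f_2(F) = -6*u^2 + v^2 - 6*v - 3; d F_2 = (0) du + (-2*v) dv
Combining and collecting du, dv coefficients:
  coeff of du: 6*u*(-3*u^2 + 2*v^2 - 3*v + 2)
  coeff of dv: 24*u^2*v - 9*u^2 - 10*v^3 + 30*v^2 - 11*v + 6
F^* omega = (6*u*(-3*u^2 + 2*v^2 - 3*v + 2)) du + (24*u^2*v - 9*u^2 - 10*v^3 + 30*v^2 - 11*v + 6) dv.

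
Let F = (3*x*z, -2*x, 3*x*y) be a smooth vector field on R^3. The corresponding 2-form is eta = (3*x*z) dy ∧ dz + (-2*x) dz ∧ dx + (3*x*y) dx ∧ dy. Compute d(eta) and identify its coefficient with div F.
d(eta) = (3*z) dx ∧ dy ∧ dz; div F = 3*z

For a 2-form in R^3 of the form above, applying d gives a 3-form with coefficient ∂P/∂x + ∂Q/∂y + ∂R/∂z:
  ∂P/∂x = 3*z
  ∂Q/∂y = 0
  ∂R/∂z = 0
Sum = 3*z, which is exactly div F.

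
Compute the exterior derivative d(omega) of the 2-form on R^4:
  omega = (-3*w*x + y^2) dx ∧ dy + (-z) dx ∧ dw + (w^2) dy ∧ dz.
d(omega) = (-3*x) dx ∧ dy ∧ dw + (1) dx ∧ dz ∧ dw + (2*w) dy ∧ dz ∧ dw

For a 2-form omega = sum_{i<j} g_{ij} dx_i ∧ dx_j, the exterior derivative is
  d(omega) = sum_{i<j} d(g_{ij}) ∧ dx_i ∧ dx_j = sum_{i<j, k} (∂g_{ij}/∂x_k) dx_k ∧ dx_i ∧ dx_j.
Expand each term, using dx_k ∧ dx_i ∧ dx_j = sgn(permutation) dx_{(a)} ∧ dx_{(b)} ∧ dx_{(c)} with (a < b < c) sorted:
  d(-3*w*x + y^2) includes (∂/∂w)(-3*w*x + y^2) dw = (-3*x) dw, which multiplied by dx ∧ dy gives (-3*x) dx ∧ dy ∧ dw
  d(-z) includes (∂/∂z)(-z) dz = (-1) dz, which multiplied by dx ∧ dw gives (1) dx ∧ dz ∧ dw
  d(w^2) includes (∂/∂w)(w^2) dw = (2*w) dw, which multiplied by dy ∧ dz gives (2*w) dy ∧ dz ∧ dw
Collecting like 3-forms: d(omega) = (-3*x) dx ∧ dy ∧ dw + (1) dx ∧ dz ∧ dw + (2*w) dy ∧ dz ∧ dw.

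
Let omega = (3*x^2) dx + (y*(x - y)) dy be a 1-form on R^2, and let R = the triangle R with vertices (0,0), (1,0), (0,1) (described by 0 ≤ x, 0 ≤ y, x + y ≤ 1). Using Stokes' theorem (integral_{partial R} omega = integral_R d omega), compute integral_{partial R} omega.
integral_(partial R) omega = 1/6

Stokes: integral_partial_R omega = integral_R d omega with d omega = (∂Q/∂x - ∂P/∂y) dx ∧ dy.
  ∂Q/∂x = y
  ∂P/∂y = 0
  integrand = ∂Q/∂x - ∂P/∂y = y.
Integrating over R: integral_0^1 integral_0^{1-x} (y) dy dx = 1/6.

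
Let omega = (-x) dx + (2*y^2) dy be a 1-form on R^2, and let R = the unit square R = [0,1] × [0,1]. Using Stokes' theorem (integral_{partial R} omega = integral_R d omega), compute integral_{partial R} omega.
integral_(partial R) omega = 0

Stokes: integral_partial_R omega = integral_R d omega with d omega = (∂Q/∂x - ∂P/∂y) dx ∧ dy.
  ∂Q/∂x = 0
  ∂P/∂y = 0
  integrand = ∂Q/∂x - ∂P/∂y = 0.
Integrating over R: integral_0^1 integral_0^1 (0) dx dy = 0.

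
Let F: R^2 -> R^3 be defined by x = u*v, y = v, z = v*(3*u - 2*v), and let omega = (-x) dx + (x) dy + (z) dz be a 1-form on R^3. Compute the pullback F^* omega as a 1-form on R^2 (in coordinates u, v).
F^* omega = (v^2*(8*u - 6*v)) du + (v*(8*u^2 - 18*u*v + u + 8*v^2)) dv

Using F^*(f dg) = (f ∘ F) d(g ∘ F), substitute each coordinate x_i by F_i(u, v) in f_i, and replace dx_i by d F_i = (∂F_i/∂u) du + (∂F_i/∂v) dv.
  For the x component: f_1(F) = -u*v; d F_1 = (v) du + (u) dv
  For the y component: f_2(F) = u*v; d F_2 = (0) du + (1) dv
  For the z component: f_3(F) = v*(3*u - 2*v); d F_3 = (3*v) du + (3*u - 4*v) dv
Combining and collecting du, dv coefficients:
  coeff of du: v^2*(8*u - 6*v)
  coeff of dv: v*(8*u^2 - 18*u*v + u + 8*v^2)
F^* omega = (v^2*(8*u - 6*v)) du + (v*(8*u^2 - 18*u*v + u + 8*v^2)) dv.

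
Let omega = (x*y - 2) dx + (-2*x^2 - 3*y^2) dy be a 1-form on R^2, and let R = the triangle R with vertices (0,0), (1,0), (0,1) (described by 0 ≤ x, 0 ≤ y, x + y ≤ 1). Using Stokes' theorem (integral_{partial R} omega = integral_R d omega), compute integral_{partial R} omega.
integral_(partial R) omega = -5/6

Stokes: integral_partial_R omega = integral_R d omega with d omega = (∂Q/∂x - ∂P/∂y) dx ∧ dy.
  ∂Q/∂x = -4*x
  ∂P/∂y = x
  integrand = ∂Q/∂x - ∂P/∂y = -5*x.
Integrating over R: integral_0^1 integral_0^{1-x} (-5*x) dy dx = -5/6.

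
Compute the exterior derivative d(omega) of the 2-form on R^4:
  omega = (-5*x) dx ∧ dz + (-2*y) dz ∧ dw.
d(omega) = (-2) dy ∧ dz ∧ dw

For a 2-form omega = sum_{i<j} g_{ij} dx_i ∧ dx_j, the exterior derivative is
  d(omega) = sum_{i<j} d(g_{ij}) ∧ dx_i ∧ dx_j = sum_{i<j, k} (∂g_{ij}/∂x_k) dx_k ∧ dx_i ∧ dx_j.
Expand each term, using dx_k ∧ dx_i ∧ dx_j = sgn(permutation) dx_{(a)} ∧ dx_{(b)} ∧ dx_{(c)} with (a < b < c) sorted:
  d(-2*y) includes (∂/∂y)(-2*y) dy = (-2) dy, which multiplied by dz ∧ dw gives (-2) dy ∧ dz ∧ dw
Collecting like 3-forms: d(omega) = (-2) dy ∧ dz ∧ dw.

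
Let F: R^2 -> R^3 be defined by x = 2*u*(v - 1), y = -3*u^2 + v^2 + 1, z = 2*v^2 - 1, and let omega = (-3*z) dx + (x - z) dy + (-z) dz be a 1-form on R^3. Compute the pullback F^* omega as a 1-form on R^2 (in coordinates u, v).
F^* omega = (-12*u^2*v + 12*u^2 + 12*u*v^2 - 6*u - 12*v^3 + 12*v^2 + 6*v - 6) du + (-8*u*v^2 - 4*u*v + 6*u - 12*v^3 + 6*v) dv

Using F^*(f dg) = (f ∘ F) d(g ∘ F), substitute each coordinate x_i by F_i(u, v) in f_i, and replace dx_i by d F_i = (∂F_i/∂u) du + (∂F_i/∂v) dv.
  For the x component: f_1(F) = 3 - 6*v^2; d F_1 = (2*v - 2) du + (2*u) dv
  For the y component: f_2(F) = 2*u*v - 2*u - 2*v^2 + 1; d F_2 = (-6*u) du + (2*v) dv
  For the z component: f_3(F) = 1 - 2*v^2; d F_3 = (0) du + (4*v) dv
Combining and collecting du, dv coefficients:
  coeff of du: -12*u^2*v + 12*u^2 + 12*u*v^2 - 6*u - 12*v^3 + 12*v^2 + 6*v - 6
  coeff of dv: -8*u*v^2 - 4*u*v + 6*u - 12*v^3 + 6*v
F^* omega = (-12*u^2*v + 12*u^2 + 12*u*v^2 - 6*u - 12*v^3 + 12*v^2 + 6*v - 6) du + (-8*u*v^2 - 4*u*v + 6*u - 12*v^3 + 6*v) dv.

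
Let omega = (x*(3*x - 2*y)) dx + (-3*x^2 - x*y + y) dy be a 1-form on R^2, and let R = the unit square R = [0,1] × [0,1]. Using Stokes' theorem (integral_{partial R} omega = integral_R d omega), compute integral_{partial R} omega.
integral_(partial R) omega = -5/2

Stokes: integral_partial_R omega = integral_R d omega with d omega = (∂Q/∂x - ∂P/∂y) dx ∧ dy.
  ∂Q/∂x = -6*x - y
  ∂P/∂y = -2*x
  integrand = ∂Q/∂x - ∂P/∂y = -4*x - y.
Integrating over R: integral_0^1 integral_0^1 (-4*x - y) dx dy = -5/2.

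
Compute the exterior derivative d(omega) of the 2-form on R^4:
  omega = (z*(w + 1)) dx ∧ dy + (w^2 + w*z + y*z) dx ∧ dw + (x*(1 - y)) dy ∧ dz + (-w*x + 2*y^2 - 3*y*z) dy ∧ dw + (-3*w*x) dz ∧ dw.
d(omega) = (w - y + 2) dx ∧ dy ∧ dz + (-w) dx ∧ dy ∧ dw + (-4*w - y) dx ∧ dz ∧ dw + (3*y) dy ∧ dz ∧ dw

For a 2-form omega = sum_{i<j} g_{ij} dx_i ∧ dx_j, the exterior derivative is
  d(omega) = sum_{i<j} d(g_{ij}) ∧ dx_i ∧ dx_j = sum_{i<j, k} (∂g_{ij}/∂x_k) dx_k ∧ dx_i ∧ dx_j.
Expand each term, using dx_k ∧ dx_i ∧ dx_j = sgn(permutation) dx_{(a)} ∧ dx_{(b)} ∧ dx_{(c)} with (a < b < c) sorted:
  d(z*(w + 1)) includes (∂/∂z)(z*(w + 1)) dz = (w + 1) dz, which multiplied by dx ∧ dy gives (w + 1) dx ∧ dy ∧ dz
  d(z*(w + 1)) includes (∂/∂w)(z*(w + 1)) dw = (z) dw, which multiplied by dx ∧ dy gives (z) dx ∧ dy ∧ dw
  d(w^2 + w*z + y*z) includes (∂/∂y)(w^2 + w*z + y*z) dy = (z) dy, which multiplied by dx ∧ dw gives (-z) dx ∧ dy ∧ dw
  d(w^2 + w*z + y*z) includes (∂/∂z)(w^2 + w*z + y*z) dz = (w + y) dz, which multiplied by dx ∧ dw gives (-w - y) dx ∧ dz ∧ dw
  d(x*(1 - y)) includes (∂/∂x)(x*(1 - y)) dx = (1 - y) dx, which multiplied by dy ∧ dz gives (1 - y) dx ∧ dy ∧ dz
  d(-w*x + 2*y^2 - 3*y*z) includes (∂/∂x)(-w*x + 2*y^2 - 3*y*z) dx = (-w) dx, which multiplied by dy ∧ dw gives (-w) dx ∧ dy ∧ dw
  d(-w*x + 2*y^2 - 3*y*z) includes (∂/∂z)(-w*x + 2*y^2 - 3*y*z) dz = (-3*y) dz, which multiplied by dy ∧ dw gives (3*y) dy ∧ dz ∧ dw
  d(-3*w*x) includes (∂/∂x)(-3*w*x) dx = (-3*w) dx, which multiplied by dz ∧ dw gives (-3*w) dx ∧ dz ∧ dw
Collecting like 3-forms: d(omega) = (w - y + 2) dx ∧ dy ∧ dz + (-w) dx ∧ dy ∧ dw + (-4*w - y) dx ∧ dz ∧ dw + (3*y) dy ∧ dz ∧ dw.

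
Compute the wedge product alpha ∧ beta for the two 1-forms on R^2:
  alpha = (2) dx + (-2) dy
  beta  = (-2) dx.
alpha ∧ beta = (-4) dx ∧ dy

Distribute the wedge, using dx_i ∧ dx_j = -dx_j ∧ dx_i and dx_i ∧ dx_i = 0. For each pair (i, j) with i < j, the coefficient of dx_i ∧ dx_j in alpha ∧ beta is (alpha_i * beta_j - alpha_j * beta_i). Collecting: alpha ∧ beta = (-4) dx ∧ dy.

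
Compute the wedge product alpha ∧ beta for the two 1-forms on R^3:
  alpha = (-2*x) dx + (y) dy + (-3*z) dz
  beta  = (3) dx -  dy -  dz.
alpha ∧ beta = (2*x - 3*y) dx ∧ dy + (2*x + 9*z) dx ∧ dz + (-y - 3*z) dy ∧ dz

Distribute the wedge, using dx_i ∧ dx_j = -dx_j ∧ dx_i and dx_i ∧ dx_i = 0. For each pair (i, j) with i < j, the coefficient of dx_i ∧ dx_j in alpha ∧ beta is (alpha_i * beta_j - alpha_j * beta_i). Collecting: alpha ∧ beta = (2*x - 3*y) dx ∧ dy + (2*x + 9*z) dx ∧ dz + (-y - 3*z) dy ∧ dz.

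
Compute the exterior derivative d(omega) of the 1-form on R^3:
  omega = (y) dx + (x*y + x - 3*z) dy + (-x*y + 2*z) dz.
d(omega) = (y) dx ∧ dy + (-y) dx ∧ dz + (3 - x) dy ∧ dz

For a 1-form omega = sum_i f_i dx_i, the exterior derivative is
  d(omega) = sum_{i < j} (∂f_j/∂x_i - ∂f_i/∂x_j) dx_i ∧ dx_j.
  coefficient of dx ∧ dy: ∂f_2/∂x - ∂f_1/∂y = ∂(x*y + x - 3*z)/∂x - ∂(y)/∂y = y
  coefficient of dx ∧ dz: ∂f_3/∂x - ∂f_1/∂z = ∂(-x*y + 2*z)/∂x - ∂(y)/∂z = -y
  coefficient of dy ∧ dz: ∂f_3/∂y - ∂f_2/∂z = ∂(-x*y + 2*z)/∂y - ∂(x*y + x - 3*z)/∂z = 3 - x
Assembling: d(omega) = (y) dx ∧ dy + (-y) dx ∧ dz + (3 - x) dy ∧ dz.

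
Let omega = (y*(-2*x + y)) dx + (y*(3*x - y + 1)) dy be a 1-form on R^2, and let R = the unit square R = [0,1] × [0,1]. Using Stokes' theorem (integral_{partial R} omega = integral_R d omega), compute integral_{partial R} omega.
integral_(partial R) omega = 3/2

Stokes: integral_partial_R omega = integral_R d omega with d omega = (∂Q/∂x - ∂P/∂y) dx ∧ dy.
  ∂Q/∂x = 3*y
  ∂P/∂y = -2*x + 2*y
  integrand = ∂Q/∂x - ∂P/∂y = 2*x + y.
Integrating over R: integral_0^1 integral_0^1 (2*x + y) dx dy = 3/2.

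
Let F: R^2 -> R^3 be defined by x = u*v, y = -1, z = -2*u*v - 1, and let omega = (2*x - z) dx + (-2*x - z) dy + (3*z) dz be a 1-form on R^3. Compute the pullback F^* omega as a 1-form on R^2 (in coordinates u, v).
F^* omega = (v*(16*u*v + 7)) du + (u*(16*u*v + 7)) dv

Using F^*(f dg) = (f ∘ F) d(g ∘ F), substitute each coordinate x_i by F_i(u, v) in f_i, and replace dx_i by d F_i = (∂F_i/∂u) du + (∂F_i/∂v) dv.
  For the x component: f_1(F) = 4*u*v + 1; d F_1 = (v) du + (u) dv
  For the y component: f_2(F) = 1; d F_2 = (0) du + (0) dv
  For the z component: f_3(F) = -6*u*v - 3; d F_3 = (-2*v) du + (-2*u) dv
Combining and collecting du, dv coefficients:
  coeff of du: v*(16*u*v + 7)
  coeff of dv: u*(16*u*v + 7)
F^* omega = (v*(16*u*v + 7)) du + (u*(16*u*v + 7)) dv.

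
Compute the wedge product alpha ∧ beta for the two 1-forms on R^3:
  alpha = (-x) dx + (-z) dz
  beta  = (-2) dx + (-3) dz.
alpha ∧ beta = (3*x - 2*z) dx ∧ dz

Distribute the wedge, using dx_i ∧ dx_j = -dx_j ∧ dx_i and dx_i ∧ dx_i = 0. For each pair (i, j) with i < j, the coefficient of dx_i ∧ dx_j in alpha ∧ beta is (alpha_i * beta_j - alpha_j * beta_i). Collecting: alpha ∧ beta = (3*x - 2*z) dx ∧ dz.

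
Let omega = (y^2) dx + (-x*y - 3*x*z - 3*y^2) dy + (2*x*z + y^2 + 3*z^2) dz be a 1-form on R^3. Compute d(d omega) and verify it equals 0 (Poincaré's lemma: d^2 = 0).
d(d omega) = 0

Step 1: d omega = sum_{i<j} (∂f_j/∂x_i - ∂f_i/∂x_j) dx_i ∧ dx_j:
  coeff of dx ∧ dy: -3*y - 3*z
  coeff of dx ∧ dz: 2*z
  coeff of dy ∧ dz: 3*x + 2*y
Step 2: Apply d again to each 2-form coefficient. The only possible 3-form in R^3 is dx ∧ dy ∧ dz, with coefficient
  ∂(coeff of dy∧dz)/∂x - ∂(coeff of dx∧dz)/∂y + ∂(coeff of dx∧dy)/∂z
  = ∂/∂x (3*x + 2*y) - ∂/∂y (2*z) + ∂/∂z (-3*y - 3*z).
Each of these terms simplifies to sums of mixed partials that cancel in pairs. The result is 0 (by equality of mixed partials for smooth functions — Schwarz / Clairaut).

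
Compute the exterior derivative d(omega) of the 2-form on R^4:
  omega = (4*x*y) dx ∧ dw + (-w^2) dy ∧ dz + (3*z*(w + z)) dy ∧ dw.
d(omega) = (-4*x) dx ∧ dy ∧ dw + (-5*w - 6*z) dy ∧ dz ∧ dw

For a 2-form omega = sum_{i<j} g_{ij} dx_i ∧ dx_j, the exterior derivative is
  d(omega) = sum_{i<j} d(g_{ij}) ∧ dx_i ∧ dx_j = sum_{i<j, k} (∂g_{ij}/∂x_k) dx_k ∧ dx_i ∧ dx_j.
Expand each term, using dx_k ∧ dx_i ∧ dx_j = sgn(permutation) dx_{(a)} ∧ dx_{(b)} ∧ dx_{(c)} with (a < b < c) sorted:
  d(4*x*y) includes (∂/∂y)(4*x*y) dy = (4*x) dy, which multiplied by dx ∧ dw gives (-4*x) dx ∧ dy ∧ dw
  d(-w^2) includes (∂/∂w)(-w^2) dw = (-2*w) dw, which multiplied by dy ∧ dz gives (-2*w) dy ∧ dz ∧ dw
  d(3*z*(w + z)) includes (∂/∂z)(3*z*(w + z)) dz = (3*w + 6*z) dz, which multiplied by dy ∧ dw gives (-3*w - 6*z) dy ∧ dz ∧ dw
Collecting like 3-forms: d(omega) = (-4*x) dx ∧ dy ∧ dw + (-5*w - 6*z) dy ∧ dz ∧ dw.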